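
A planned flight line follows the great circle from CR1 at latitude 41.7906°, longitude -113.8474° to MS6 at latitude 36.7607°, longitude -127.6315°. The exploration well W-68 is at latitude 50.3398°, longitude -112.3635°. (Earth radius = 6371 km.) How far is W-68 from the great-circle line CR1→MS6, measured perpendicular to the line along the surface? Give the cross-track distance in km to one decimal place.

δ₁₃ = central angle CR1→W-68 = 0.150281 rad  (haversine)
θ₁₃ = bearing CR1→W-68 = 6.338°,  θ₁₂ = bearing CR1→MS6 = 249.255°
dₓₜ = R·arcsin(sin δ₁₃ · sin(θ₁₃ − θ₁₂)) = 6371·arcsin(0.14972·sin(-242.917°)) = 851.788 km
|dₓₜ| = 851.788 km

851.8 km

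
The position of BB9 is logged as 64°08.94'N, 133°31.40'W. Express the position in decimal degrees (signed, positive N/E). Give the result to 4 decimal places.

+64.1490°, -133.5233°

lat: 64.1490° N → +64.1490°
lon: 133.5233° W → -133.5233°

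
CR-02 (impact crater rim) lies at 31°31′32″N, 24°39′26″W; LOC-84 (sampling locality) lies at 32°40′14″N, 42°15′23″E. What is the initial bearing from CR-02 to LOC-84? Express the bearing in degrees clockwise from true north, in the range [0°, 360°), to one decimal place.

69.6°

CR-02: φ = +31.52556°, λ = -24.65722°
LOC-84: φ = +32.67056°, λ = +42.25639°
Δλ = 66.9136°
y = sin Δλ · cos φ₂ = 0.774373
x = cos φ₁ sin φ₂ − sin φ₁ cos φ₂ cos Δλ = 0.287544
θ = atan2(y, x) = 69.6288° → 69.6288° (mod 360°)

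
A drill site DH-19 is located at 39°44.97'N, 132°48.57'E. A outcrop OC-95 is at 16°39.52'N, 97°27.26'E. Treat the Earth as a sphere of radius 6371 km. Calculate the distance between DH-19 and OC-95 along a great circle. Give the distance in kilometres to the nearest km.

4266 km

DH-19: φ = +39.74950°, λ = +132.80950°
OC-95: φ = +16.65867°, λ = +97.45433°
Δφ = -23.0908°,  Δλ = -35.3552°
a = sin²(Δφ/2) + cos φ₁ cos φ₂ sin²(Δλ/2) = 0.107977
c = 2·arcsin(√a) = 0.669640 rad = 38.3676°
d = R·c = 6371 × 0.669640 = 4266.3 km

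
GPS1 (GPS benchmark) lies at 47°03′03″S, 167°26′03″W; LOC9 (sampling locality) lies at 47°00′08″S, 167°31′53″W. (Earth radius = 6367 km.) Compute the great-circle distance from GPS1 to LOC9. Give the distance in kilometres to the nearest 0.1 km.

9.1 km

GPS1: φ = -47.05083°, λ = -167.43417°
LOC9: φ = -47.00222°, λ = -167.53139°
Δφ = 0.0486°,  Δλ = -0.0972°
a = sin²(Δφ/2) + cos φ₁ cos φ₂ sin²(Δλ/2) = 0.000001
c = 2·arcsin(√a) = 0.001434 rad = 0.0822°
d = R·c = 6367 × 0.001434 = 9.1 km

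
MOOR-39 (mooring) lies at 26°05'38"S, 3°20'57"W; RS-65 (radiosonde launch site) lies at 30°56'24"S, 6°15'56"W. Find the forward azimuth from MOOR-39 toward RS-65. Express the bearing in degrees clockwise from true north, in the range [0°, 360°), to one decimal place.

MOOR-39: φ = -26.09389°, λ = -3.34917°
RS-65: φ = -30.94000°, λ = -6.26556°
Δλ = -2.9164°
y = sin Δλ · cos φ₂ = -0.043639
x = cos φ₁ sin φ₂ − sin φ₁ cos φ₂ cos Δλ = -0.084968
θ = atan2(y, x) = -152.8154° → 207.1846° (mod 360°)

207.2°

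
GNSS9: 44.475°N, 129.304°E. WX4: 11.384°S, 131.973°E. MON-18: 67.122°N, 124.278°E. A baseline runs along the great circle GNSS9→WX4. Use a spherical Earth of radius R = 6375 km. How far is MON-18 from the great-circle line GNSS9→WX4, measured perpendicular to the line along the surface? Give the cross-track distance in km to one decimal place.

δ₁₃ = central angle GNSS9→MON-18 = 0.398026 rad  (haversine)
θ₁₃ = bearing GNSS9→MON-18 = 354.959°,  θ₁₂ = bearing GNSS9→WX4 = 176.840°
dₓₜ = R·arcsin(sin δ₁₃ · sin(θ₁₃ − θ₁₂)) = 6375·arcsin(0.38760·sin(178.119°)) = 81.126 km
|dₓₜ| = 81.126 km

81.1 km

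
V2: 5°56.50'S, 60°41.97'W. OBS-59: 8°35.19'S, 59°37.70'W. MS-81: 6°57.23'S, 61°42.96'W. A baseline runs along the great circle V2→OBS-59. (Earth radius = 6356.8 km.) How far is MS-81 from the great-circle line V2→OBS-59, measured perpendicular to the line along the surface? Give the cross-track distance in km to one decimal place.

V2: φ = -5.94167°, λ = -60.69950°
OBS-59: φ = -8.58650°, λ = -59.62833°
MS-81: φ = -6.95383°, λ = -61.71600°
δ₁₃ = central angle V2→MS-81 = 0.024957 rad  (haversine)
θ₁₃ = bearing V2→MS-81 = 224.885°,  θ₁₂ = bearing V2→OBS-59 = 158.177°
dₓₜ = R·arcsin(sin δ₁₃ · sin(θ₁₃ − θ₁₂)) = 6356.8·arcsin(0.02495·sin(66.707°)) = 145.714 km
|dₓₜ| = 145.714 km

145.7 km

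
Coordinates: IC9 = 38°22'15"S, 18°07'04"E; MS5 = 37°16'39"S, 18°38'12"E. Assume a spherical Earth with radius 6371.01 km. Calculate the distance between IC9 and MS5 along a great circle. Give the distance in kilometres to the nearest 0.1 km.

IC9: φ = -38.37083°, λ = +18.11778°
MS5: φ = -37.27750°, λ = +18.63667°
Δφ = 1.0933°,  Δλ = 0.5189°
a = sin²(Δφ/2) + cos φ₁ cos φ₂ sin²(Δλ/2) = 0.000104
c = 2·arcsin(√a) = 0.020379 rad = 1.1676°
d = R·c = 6371.01 × 0.020379 = 129.8 km

129.8 km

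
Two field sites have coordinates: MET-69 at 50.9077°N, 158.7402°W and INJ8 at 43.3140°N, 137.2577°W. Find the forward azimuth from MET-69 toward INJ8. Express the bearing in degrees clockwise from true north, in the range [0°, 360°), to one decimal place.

109.2°

Δλ = 21.4825°
y = sin Δλ · cos φ₂ = 0.266461
x = cos φ₁ sin φ₂ − sin φ₁ cos φ₂ cos Δλ = -0.092916
θ = atan2(y, x) = 109.2239° → 109.2239° (mod 360°)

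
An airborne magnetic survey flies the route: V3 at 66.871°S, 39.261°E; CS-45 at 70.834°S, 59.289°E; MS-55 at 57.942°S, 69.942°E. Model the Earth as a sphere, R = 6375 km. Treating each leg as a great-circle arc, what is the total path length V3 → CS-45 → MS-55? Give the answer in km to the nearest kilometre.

V3→CS-45: c = 0.142879 rad, d = 910.86 km
CS-45→MS-55: c = 0.238095 rad, d = 1517.86 km
Total = 910.86 + 1517.86 = 2428.71 km

2429 km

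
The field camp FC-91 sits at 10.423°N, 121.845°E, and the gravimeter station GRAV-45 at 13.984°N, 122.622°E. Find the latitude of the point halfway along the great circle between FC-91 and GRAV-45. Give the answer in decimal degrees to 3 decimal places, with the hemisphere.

Bx = cos φ₂ cos Δλ = 0.970274,  By = cos φ₂ sin Δλ = 0.013159
φₘ = atan2(sin φ₁ + sin φ₂, √((cos φ₁ + Bx)² + By²)) = 12.20377°
λₘ = λ₁ + atan2(By, cos φ₁ + Bx) = 122.23089°

12.204°N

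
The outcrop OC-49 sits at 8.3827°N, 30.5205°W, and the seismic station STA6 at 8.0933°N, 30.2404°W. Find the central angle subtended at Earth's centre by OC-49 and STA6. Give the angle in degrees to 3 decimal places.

Δφ = -0.2894°,  Δλ = 0.2801°
a = sin²(Δφ/2) + cos φ₁ cos φ₂ sin²(Δλ/2) = 0.000012
c = 2·arcsin(√a) = 0.006994 rad = 0.4007°

0.401°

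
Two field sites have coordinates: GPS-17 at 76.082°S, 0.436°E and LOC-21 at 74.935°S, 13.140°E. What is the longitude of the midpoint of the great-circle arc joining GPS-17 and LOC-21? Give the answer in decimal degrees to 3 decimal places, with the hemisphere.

7.035°E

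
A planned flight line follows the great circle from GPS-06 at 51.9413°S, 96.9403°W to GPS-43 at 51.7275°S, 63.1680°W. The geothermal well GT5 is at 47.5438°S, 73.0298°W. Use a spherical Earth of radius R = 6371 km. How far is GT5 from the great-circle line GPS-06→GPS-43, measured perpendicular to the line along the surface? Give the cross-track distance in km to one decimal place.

δ₁₃ = central angle GPS-06→GT5 = 0.278956 rad  (haversine)
θ₁₃ = bearing GPS-06→GT5 = 83.523°,  θ₁₂ = bearing GPS-06→GPS-43 = 102.854°
dₓₜ = R·arcsin(sin δ₁₃ · sin(θ₁₃ − θ₁₂)) = 6371·arcsin(0.27535·sin(-19.331°)) = -581.509 km
|dₓₜ| = 581.509 km

581.5 km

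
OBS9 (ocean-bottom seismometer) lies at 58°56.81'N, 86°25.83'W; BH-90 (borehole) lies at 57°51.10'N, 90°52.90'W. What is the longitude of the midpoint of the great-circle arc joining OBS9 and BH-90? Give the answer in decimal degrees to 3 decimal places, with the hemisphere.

OBS9: φ = +58.94683°, λ = -86.43050°
BH-90: φ = +57.85167°, λ = -90.88167°
Bx = cos φ₂ cos Δλ = 0.530508,  By = cos φ₂ sin Δλ = -0.041297
φₘ = atan2(sin φ₁ + sin φ₂, √((cos φ₁ + Bx)² + By²)) = 58.41854°
λₘ = λ₁ + atan2(By, cos φ₁ + Bx) = -88.69067°

88.691°W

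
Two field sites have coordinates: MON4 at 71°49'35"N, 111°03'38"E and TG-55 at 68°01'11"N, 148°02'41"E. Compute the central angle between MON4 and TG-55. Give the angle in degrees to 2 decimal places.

13.02°

MON4: φ = +71.82639°, λ = +111.06056°
TG-55: φ = +68.01972°, λ = +148.04472°
Δφ = -3.8067°,  Δλ = 36.9842°
a = sin²(Δφ/2) + cos φ₁ cos φ₂ sin²(Δλ/2) = 0.012847
c = 2·arcsin(√a) = 0.227177 rad = 13.0163°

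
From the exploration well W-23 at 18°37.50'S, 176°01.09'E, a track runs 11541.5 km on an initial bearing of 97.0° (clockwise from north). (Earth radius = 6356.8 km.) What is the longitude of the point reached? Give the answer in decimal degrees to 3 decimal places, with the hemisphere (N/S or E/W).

78.460°W

W-23: φ = -18.62500°, λ = +176.01817°
δ = d/R = 11541.5/6356.8 = 1.815615 rad
φ₂ = arcsin(sin φ₁ cos δ + cos φ₁ sin δ cos θ)
   = arcsin(-0.31937·-0.24238 + 0.94763·0.97018·-0.12187) = -1.98476°
λ₂ = λ₁ + atan2(sin θ sin δ cos φ₁, cos δ − sin φ₁ sin φ₂) = -78.45984°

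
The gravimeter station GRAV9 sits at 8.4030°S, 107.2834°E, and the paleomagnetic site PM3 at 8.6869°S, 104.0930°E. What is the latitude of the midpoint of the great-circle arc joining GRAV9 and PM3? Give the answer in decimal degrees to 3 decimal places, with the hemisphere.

8.548°S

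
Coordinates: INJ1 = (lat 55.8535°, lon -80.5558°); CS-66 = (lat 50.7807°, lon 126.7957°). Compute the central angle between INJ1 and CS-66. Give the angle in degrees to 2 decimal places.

Δφ = -5.0728°,  Δλ = -152.6485°
a = sin²(Δφ/2) + cos φ₁ cos φ₂ sin²(Δλ/2) = 0.337031
c = 2·arcsin(√a) = 1.238793 rad = 70.9776°

70.98°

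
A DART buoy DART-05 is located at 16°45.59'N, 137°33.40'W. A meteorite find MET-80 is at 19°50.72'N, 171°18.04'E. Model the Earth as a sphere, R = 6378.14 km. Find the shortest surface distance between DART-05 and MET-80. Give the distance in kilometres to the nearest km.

5396 km

DART-05: φ = +16.75983°, λ = -137.55667°
MET-80: φ = +19.84533°, λ = +171.30067°
Δφ = 3.0855°,  Δλ = -51.1427°
a = sin²(Δφ/2) + cos φ₁ cos φ₂ sin²(Δλ/2) = 0.168525
c = 2·arcsin(√a) = 0.846043 rad = 48.4747°
d = R·c = 6378.14 × 0.846043 = 5396.2 km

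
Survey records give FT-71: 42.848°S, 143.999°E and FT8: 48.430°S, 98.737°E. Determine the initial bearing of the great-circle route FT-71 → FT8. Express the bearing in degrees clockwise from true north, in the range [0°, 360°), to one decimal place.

Δλ = -45.2620°
y = sin Δλ · cos φ₂ = -0.471330
x = cos φ₁ sin φ₂ − sin φ₁ cos φ₂ cos Δλ = -0.230898
θ = atan2(y, x) = -116.0996° → 243.9004° (mod 360°)

243.9°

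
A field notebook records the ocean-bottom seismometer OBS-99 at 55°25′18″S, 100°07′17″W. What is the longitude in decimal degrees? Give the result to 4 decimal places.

100° + 7′/60 + 17″/3600 = 100 + 0.11667 + 0.00472 = 100.1214°

100.1214°W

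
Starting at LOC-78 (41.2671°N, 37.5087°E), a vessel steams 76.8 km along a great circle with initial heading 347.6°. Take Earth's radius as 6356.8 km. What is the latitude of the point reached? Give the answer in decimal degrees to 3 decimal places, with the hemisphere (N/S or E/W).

δ = d/R = 76.8/6356.8 = 0.012082 rad
φ₂ = arcsin(sin φ₁ cos δ + cos φ₁ sin δ cos θ)
   = arcsin(0.65957·0.99993 + 0.75164·0.01208·0.97667) = 41.94300°
λ₂ = λ₁ + atan2(sin θ sin δ cos φ₁, cos δ − sin φ₁ sin φ₂) = 37.30886°

41.943°N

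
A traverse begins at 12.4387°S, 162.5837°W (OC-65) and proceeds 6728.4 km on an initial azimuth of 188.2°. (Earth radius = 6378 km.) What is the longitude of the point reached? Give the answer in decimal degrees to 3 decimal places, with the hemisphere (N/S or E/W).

174.693°E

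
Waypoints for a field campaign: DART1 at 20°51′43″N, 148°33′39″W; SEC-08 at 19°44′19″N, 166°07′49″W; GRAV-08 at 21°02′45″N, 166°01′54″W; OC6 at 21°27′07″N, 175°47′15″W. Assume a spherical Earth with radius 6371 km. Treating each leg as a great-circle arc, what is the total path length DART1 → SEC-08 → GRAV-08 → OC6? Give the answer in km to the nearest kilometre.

2993 km

DART1: φ = +20.86194°, λ = -148.56083°
SEC-08: φ = +19.73861°, λ = -166.13028°
GRAV-08: φ = +21.04583°, λ = -166.03167°
OC6: φ = +21.45194°, λ = -175.78750°
DART1→SEC-08: c = 0.288123 rad, d = 1835.63 km
SEC-08→GRAV-08: c = 0.022872 rad, d = 145.72 km
GRAV-08→OC6: c = 0.158828 rad, d = 1011.89 km
Total = 1835.63 + 145.72 + 1011.89 = 2993.24 km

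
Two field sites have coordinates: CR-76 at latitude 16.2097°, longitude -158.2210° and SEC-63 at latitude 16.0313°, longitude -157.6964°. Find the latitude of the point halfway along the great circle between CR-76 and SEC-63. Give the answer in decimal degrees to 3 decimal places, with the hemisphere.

Bx = cos φ₂ cos Δλ = 0.961071,  By = cos φ₂ sin Δλ = 0.008800
φₘ = atan2(sin φ₁ + sin φ₂, √((cos φ₁ + Bx)² + By²)) = 16.12066°
λₘ = λ₁ + atan2(By, cos φ₁ + Bx) = -157.95858°

16.121°N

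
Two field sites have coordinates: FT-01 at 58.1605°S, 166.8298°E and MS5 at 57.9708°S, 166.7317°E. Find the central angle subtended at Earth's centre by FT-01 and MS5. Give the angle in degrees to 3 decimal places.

Δφ = 0.1897°,  Δλ = -0.0981°
a = sin²(Δφ/2) + cos φ₁ cos φ₂ sin²(Δλ/2) = 0.000003
c = 2·arcsin(√a) = 0.003433 rad = 0.1967°

0.197°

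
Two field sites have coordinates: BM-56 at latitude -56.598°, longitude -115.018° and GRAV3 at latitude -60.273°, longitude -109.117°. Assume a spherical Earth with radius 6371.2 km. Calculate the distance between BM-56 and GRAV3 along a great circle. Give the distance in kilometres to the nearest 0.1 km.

533.4 km

Δφ = -3.6750°,  Δλ = 5.9010°
a = sin²(Δφ/2) + cos φ₁ cos φ₂ sin²(Δλ/2) = 0.001751
c = 2·arcsin(√a) = 0.083724 rad = 4.7971°
d = R·c = 6371.2 × 0.083724 = 533.4 km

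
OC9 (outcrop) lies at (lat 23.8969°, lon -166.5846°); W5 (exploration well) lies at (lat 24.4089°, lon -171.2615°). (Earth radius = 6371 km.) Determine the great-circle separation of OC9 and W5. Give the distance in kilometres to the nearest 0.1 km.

477.9 km

Δφ = 0.5120°,  Δλ = -4.6769°
a = sin²(Δφ/2) + cos φ₁ cos φ₂ sin²(Δλ/2) = 0.001406
c = 2·arcsin(√a) = 0.075012 rad = 4.2979°
d = R·c = 6371 × 0.075012 = 477.9 km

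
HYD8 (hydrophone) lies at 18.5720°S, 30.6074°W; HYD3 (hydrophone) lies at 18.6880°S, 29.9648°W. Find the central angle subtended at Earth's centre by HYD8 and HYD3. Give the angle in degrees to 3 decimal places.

0.620°

Δφ = -0.1160°,  Δλ = 0.6426°
a = sin²(Δφ/2) + cos φ₁ cos φ₂ sin²(Δλ/2) = 0.000029
c = 2·arcsin(√a) = 0.010819 rad = 0.6199°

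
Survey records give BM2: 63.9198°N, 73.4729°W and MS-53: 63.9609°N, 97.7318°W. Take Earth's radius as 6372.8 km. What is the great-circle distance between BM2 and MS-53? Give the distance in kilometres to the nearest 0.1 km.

1178.2 km

Δφ = 0.0411°,  Δλ = -24.2589°
a = sin²(Δφ/2) + cos φ₁ cos φ₂ sin²(Δλ/2) = 0.008521
c = 2·arcsin(√a) = 0.184880 rad = 10.5928°
d = R·c = 6372.8 × 0.184880 = 1178.2 km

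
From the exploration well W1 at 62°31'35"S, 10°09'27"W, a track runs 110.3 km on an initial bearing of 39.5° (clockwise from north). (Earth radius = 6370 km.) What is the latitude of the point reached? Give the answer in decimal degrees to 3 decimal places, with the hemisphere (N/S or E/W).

W1: φ = -62.52639°, λ = -10.15750°
δ = d/R = 110.3/6370 = 0.017316 rad
φ₂ = arcsin(sin φ₁ cos δ + cos φ₁ sin δ cos θ)
   = arcsin(-0.88722·0.99985 + 0.46134·0.01731·0.77162) = -61.75435°
λ₂ = λ₁ + atan2(sin θ sin δ cos φ₁, cos δ − sin φ₁ sin φ₂) = -8.82400°

61.754°S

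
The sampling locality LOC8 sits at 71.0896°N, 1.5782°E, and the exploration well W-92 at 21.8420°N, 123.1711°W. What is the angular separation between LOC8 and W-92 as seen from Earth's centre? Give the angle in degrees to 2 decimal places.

Δφ = -49.2476°,  Δλ = -124.7493°
a = sin²(Δφ/2) + cos φ₁ cos φ₂ sin²(Δλ/2) = 0.409749
c = 2·arcsin(√a) = 1.389300 rad = 79.6010°

79.60°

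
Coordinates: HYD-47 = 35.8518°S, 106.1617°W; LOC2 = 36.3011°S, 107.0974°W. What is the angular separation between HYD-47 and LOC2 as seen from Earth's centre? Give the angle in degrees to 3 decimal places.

Δφ = -0.4493°,  Δλ = -0.9357°
a = sin²(Δφ/2) + cos φ₁ cos φ₂ sin²(Δλ/2) = 0.000059
c = 2·arcsin(√a) = 0.015353 rad = 0.8797°

0.880°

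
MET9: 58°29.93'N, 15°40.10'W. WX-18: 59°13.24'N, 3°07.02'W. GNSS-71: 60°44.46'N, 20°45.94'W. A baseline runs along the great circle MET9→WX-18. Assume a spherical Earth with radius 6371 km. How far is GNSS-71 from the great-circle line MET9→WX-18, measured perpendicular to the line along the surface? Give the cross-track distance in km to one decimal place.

310.6 km

MET9: φ = +58.49883°, λ = -15.66833°
WX-18: φ = +59.22067°, λ = -3.11700°
GNSS-71: φ = +60.74100°, λ = -20.76567°
δ₁₃ = central angle MET9→GNSS-71 = 0.059601 rad  (haversine)
θ₁₃ = bearing MET9→GNSS-71 = 313.195°,  θ₁₂ = bearing MET9→WX-18 = 78.302°
dₓₜ = R·arcsin(sin δ₁₃ · sin(θ₁₃ − θ₁₂)) = 6371·arcsin(0.05957·sin(234.892°)) = -310.575 km
|dₓₜ| = 310.575 km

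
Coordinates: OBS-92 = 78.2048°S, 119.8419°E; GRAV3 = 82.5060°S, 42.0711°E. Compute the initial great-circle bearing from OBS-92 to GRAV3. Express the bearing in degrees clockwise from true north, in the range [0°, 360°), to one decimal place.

Δλ = -77.7708°
y = sin Δλ · cos φ₂ = -0.127463
x = cos φ₁ sin φ₂ − sin φ₁ cos φ₂ cos Δλ = -0.175625
θ = atan2(y, x) = -144.0291° → 215.9709° (mod 360°)

216.0°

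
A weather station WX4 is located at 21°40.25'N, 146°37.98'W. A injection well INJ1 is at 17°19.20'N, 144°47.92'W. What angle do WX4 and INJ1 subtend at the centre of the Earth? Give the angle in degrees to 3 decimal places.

WX4: φ = +21.67083°, λ = -146.63300°
INJ1: φ = +17.32000°, λ = -144.79867°
Δφ = -4.3508°,  Δλ = 1.8343°
a = sin²(Δφ/2) + cos φ₁ cos φ₂ sin²(Δλ/2) = 0.001668
c = 2·arcsin(√a) = 0.081710 rad = 4.6816°

4.682°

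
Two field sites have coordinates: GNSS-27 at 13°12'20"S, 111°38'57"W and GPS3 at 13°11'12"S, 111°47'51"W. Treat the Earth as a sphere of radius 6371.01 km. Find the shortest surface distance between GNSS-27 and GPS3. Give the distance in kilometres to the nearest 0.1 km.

GNSS-27: φ = -13.20556°, λ = -111.64917°
GPS3: φ = -13.18667°, λ = -111.79750°
Δφ = 0.0189°,  Δλ = -0.1483°
a = sin²(Δφ/2) + cos φ₁ cos φ₂ sin²(Δλ/2) = 0.000002
c = 2·arcsin(√a) = 0.002542 rad = 0.1456°
d = R·c = 6371.01 × 0.002542 = 16.2 km

16.2 km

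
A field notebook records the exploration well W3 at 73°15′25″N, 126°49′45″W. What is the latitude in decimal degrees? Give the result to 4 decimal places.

73° + 15′/60 + 25″/3600 = 73 + 0.25000 + 0.00694 = 73.2569°

73.2569°N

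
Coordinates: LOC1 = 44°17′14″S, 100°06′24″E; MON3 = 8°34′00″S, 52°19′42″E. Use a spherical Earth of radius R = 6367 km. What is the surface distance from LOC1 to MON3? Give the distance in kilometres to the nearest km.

6064 km

LOC1: φ = -44.28722°, λ = +100.10667°
MON3: φ = -8.56667°, λ = +52.32833°
Δφ = 35.7206°,  Δλ = -47.7783°
a = sin²(Δφ/2) + cos φ₁ cos φ₂ sin²(Δλ/2) = 0.210152
c = 2·arcsin(√a) = 0.952441 rad = 54.5708°
d = R·c = 6367 × 0.952441 = 6064.2 km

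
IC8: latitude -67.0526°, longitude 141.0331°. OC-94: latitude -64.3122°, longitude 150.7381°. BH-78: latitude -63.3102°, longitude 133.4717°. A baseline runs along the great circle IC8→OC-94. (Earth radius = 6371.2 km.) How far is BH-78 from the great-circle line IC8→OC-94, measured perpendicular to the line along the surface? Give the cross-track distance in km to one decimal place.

529.1 km

δ₁₃ = central angle IC8→BH-78 = 0.085527 rad  (haversine)
θ₁₃ = bearing IC8→BH-78 = 316.219°,  θ₁₂ = bearing IC8→OC-94 = 60.053°
dₓₜ = R·arcsin(sin δ₁₃ · sin(θ₁₃ − θ₁₂)) = 6371.2·arcsin(0.08542·sin(256.166°)) = -529.065 km
|dₓₜ| = 529.065 km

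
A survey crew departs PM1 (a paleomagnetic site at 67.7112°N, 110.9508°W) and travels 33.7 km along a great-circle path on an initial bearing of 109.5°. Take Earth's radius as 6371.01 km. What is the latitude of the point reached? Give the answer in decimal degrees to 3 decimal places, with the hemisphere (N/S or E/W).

δ = d/R = 33.7/6371.01 = 0.005290 rad
φ₂ = arcsin(sin φ₁ cos δ + cos φ₁ sin δ cos θ)
   = arcsin(0.92528·0.99999 + 0.37928·0.00529·-0.33381) = 67.60830°
λ₂ = λ₁ + atan2(sin θ sin δ cos φ₁, cos δ − sin φ₁ sin φ₂) = -110.20082°

67.608°N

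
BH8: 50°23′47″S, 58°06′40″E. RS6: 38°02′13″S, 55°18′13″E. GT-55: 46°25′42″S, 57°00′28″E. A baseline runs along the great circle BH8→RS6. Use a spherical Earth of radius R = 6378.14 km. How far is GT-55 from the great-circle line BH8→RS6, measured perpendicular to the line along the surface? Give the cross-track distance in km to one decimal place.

4.9 km

BH8: φ = -50.39639°, λ = +58.11111°
RS6: φ = -38.03694°, λ = +55.30361°
GT-55: φ = -46.42833°, λ = +57.00778°
δ₁₃ = central angle BH8→GT-55 = 0.070423 rad  (haversine)
θ₁₃ = bearing BH8→GT-55 = 349.128°,  θ₁₂ = bearing BH8→RS6 = 349.749°
dₓₜ = R·arcsin(sin δ₁₃ · sin(θ₁₃ − θ₁₂)) = 6378.14·arcsin(0.07036·sin(-0.621°)) = -4.865 km
|dₓₜ| = 4.865 km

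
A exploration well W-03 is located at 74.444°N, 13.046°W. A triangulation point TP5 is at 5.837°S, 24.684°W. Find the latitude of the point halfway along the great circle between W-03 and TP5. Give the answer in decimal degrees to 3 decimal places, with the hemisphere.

Bx = cos φ₂ cos Δλ = 0.974364,  By = cos φ₂ sin Δλ = -0.200682
φₘ = atan2(sin φ₁ + sin φ₂, √((cos φ₁ + Bx)² + By²)) = 34.39559°
λₘ = λ₁ + atan2(By, cos φ₁ + Bx) = -22.22054°

34.396°N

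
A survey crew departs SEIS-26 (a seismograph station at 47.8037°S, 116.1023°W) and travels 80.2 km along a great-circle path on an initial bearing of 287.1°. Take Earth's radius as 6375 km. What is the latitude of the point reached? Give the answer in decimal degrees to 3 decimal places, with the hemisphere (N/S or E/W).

47.587°S

δ = d/R = 80.2/6375 = 0.012580 rad
φ₂ = arcsin(sin φ₁ cos δ + cos φ₁ sin δ cos θ)
   = arcsin(-0.74085·0.99992 + 0.67167·0.01258·0.29404) = -47.58721°
λ₂ = λ₁ + atan2(sin θ sin δ cos φ₁, cos δ − sin φ₁ sin φ₂) = -117.12378°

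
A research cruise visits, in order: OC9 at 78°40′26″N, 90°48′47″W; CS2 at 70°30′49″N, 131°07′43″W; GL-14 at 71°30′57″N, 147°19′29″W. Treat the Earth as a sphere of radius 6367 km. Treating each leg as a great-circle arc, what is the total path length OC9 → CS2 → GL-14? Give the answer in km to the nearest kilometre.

2040 km

OC9: φ = +78.67389°, λ = -90.81306°
CS2: φ = +70.51361°, λ = -131.12861°
GL-14: φ = +71.51583°, λ = -147.32472°
OC9→CS2: c = 0.227138 rad, d = 1446.18 km
CS2→GL-14: c = 0.093311 rad, d = 594.11 km
Total = 1446.18 + 594.11 = 2040.30 km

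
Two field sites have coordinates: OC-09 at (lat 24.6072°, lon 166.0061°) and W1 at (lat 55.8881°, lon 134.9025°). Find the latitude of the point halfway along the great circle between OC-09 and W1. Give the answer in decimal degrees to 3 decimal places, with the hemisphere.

41.243°N

Bx = cos φ₂ cos Δλ = 0.480186,  By = cos φ₂ sin Δλ = -0.289708
φₘ = atan2(sin φ₁ + sin φ₂, √((cos φ₁ + Bx)² + By²)) = 41.24287°
λₘ = λ₁ + atan2(By, cos φ₁ + Bx) = 154.22770°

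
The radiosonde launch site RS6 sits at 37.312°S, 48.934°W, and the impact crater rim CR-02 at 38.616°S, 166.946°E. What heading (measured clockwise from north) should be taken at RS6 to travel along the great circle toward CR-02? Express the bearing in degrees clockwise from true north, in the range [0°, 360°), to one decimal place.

207.5°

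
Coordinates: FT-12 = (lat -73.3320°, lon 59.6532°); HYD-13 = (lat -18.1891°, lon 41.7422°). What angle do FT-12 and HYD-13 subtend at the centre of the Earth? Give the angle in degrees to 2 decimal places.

56.06°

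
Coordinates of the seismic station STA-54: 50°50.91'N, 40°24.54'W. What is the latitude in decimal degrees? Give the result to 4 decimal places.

50.8485°N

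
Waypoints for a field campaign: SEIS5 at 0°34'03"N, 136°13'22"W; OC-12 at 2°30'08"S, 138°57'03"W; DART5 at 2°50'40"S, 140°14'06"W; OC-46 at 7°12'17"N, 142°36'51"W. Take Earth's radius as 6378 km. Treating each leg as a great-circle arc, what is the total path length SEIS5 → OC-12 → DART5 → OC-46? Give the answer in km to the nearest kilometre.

SEIS5: φ = +0.56750°, λ = -136.22278°
OC-12: φ = -2.50222°, λ = -138.95083°
DART5: φ = -2.84444°, λ = -140.23500°
OC-46: φ = +7.20472°, λ = -142.61417°
SEIS5→OC-12: c = 0.071668 rad, d = 457.10 km
OC-12→DART5: c = 0.023172 rad, d = 147.79 km
DART5→OC-46: c = 0.180220 rad, d = 1149.45 km
Total = 457.10 + 147.79 + 1149.45 = 1754.33 km

1754 km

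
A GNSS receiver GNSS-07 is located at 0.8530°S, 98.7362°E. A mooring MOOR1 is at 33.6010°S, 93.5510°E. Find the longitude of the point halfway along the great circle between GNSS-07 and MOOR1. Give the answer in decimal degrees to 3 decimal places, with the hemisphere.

96.380°E

Bx = cos φ₂ cos Δλ = 0.829503,  By = cos φ₂ sin Δλ = -0.075275
φₘ = atan2(sin φ₁ + sin φ₂, √((cos φ₁ + Bx)² + By²)) = -17.24347°
λₘ = λ₁ + atan2(By, cos φ₁ + Bx) = 96.37996°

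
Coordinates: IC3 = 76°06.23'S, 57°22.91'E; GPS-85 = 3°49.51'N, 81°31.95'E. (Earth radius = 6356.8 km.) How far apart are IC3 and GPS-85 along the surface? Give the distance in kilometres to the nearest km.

9003 km

IC3: φ = -76.10383°, λ = +57.38183°
GPS-85: φ = +3.82517°, λ = +81.53250°
Δφ = 79.9290°,  Δλ = 24.1507°
a = sin²(Δφ/2) + cos φ₁ cos φ₂ sin²(Δλ/2) = 0.423053
c = 2·arcsin(√a) = 1.416288 rad = 81.1473°
d = R·c = 6356.8 × 1.416288 = 9003.1 km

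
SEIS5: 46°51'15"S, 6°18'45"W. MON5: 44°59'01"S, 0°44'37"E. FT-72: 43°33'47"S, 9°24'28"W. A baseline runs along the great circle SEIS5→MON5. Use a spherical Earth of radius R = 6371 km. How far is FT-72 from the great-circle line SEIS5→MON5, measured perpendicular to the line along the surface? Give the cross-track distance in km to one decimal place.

SEIS5: φ = -46.85417°, λ = -6.31250°
MON5: φ = -44.98361°, λ = +0.74361°
FT-72: φ = -43.56306°, λ = -9.40778°
δ₁₃ = central angle SEIS5→FT-72 = 0.068893 rad  (haversine)
θ₁₃ = bearing SEIS5→FT-72 = 325.362°,  θ₁₂ = bearing SEIS5→MON5 = 71.701°
dₓₜ = R·arcsin(sin δ₁₃ · sin(θ₁₃ − θ₁₂)) = 6371·arcsin(0.06884·sin(253.661°)) = -421.166 km
|dₓₜ| = 421.166 km

421.2 km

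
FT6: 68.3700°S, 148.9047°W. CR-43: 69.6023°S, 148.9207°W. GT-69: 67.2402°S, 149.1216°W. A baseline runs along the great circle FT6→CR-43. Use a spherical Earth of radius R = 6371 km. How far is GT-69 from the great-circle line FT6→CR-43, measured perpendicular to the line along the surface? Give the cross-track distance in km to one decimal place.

9.9 km

δ₁₃ = central angle FT6→GT-69 = 0.019770 rad  (haversine)
θ₁₃ = bearing FT6→GT-69 = 355.752°,  θ₁₂ = bearing FT6→CR-43 = 180.259°
dₓₜ = R·arcsin(sin δ₁₃ · sin(θ₁₃ − θ₁₂)) = 6371·arcsin(0.01977·sin(175.492°)) = 9.899 km
|dₓₜ| = 9.899 km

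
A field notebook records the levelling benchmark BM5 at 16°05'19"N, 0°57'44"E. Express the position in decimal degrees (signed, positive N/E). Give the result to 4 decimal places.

+16.0886°, +0.9622°

lat: 16.0886° N → +16.0886°
lon: 0.9622° E → +0.9622°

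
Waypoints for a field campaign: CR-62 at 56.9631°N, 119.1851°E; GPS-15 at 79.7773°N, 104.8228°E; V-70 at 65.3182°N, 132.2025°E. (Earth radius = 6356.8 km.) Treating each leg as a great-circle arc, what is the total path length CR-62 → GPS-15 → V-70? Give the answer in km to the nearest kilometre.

CR-62→GPS-15: c = 0.405911 rad, d = 2580.29 km
GPS-15→V-70: c = 0.283707 rad, d = 1803.47 km
Total = 2580.29 + 1803.47 = 4383.77 km

4384 km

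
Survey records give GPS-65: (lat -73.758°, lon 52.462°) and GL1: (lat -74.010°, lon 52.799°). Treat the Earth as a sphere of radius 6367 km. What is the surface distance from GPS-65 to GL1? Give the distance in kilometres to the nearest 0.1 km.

Δφ = -0.2520°,  Δλ = 0.3370°
a = sin²(Δφ/2) + cos φ₁ cos φ₂ sin²(Δλ/2) = 0.000006
c = 2·arcsin(√a) = 0.004691 rad = 0.2688°
d = R·c = 6367 × 0.004691 = 29.9 km

29.9 km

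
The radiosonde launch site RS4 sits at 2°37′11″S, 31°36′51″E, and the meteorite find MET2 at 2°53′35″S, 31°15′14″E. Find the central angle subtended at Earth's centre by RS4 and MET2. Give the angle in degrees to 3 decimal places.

0.452°

RS4: φ = -2.61972°, λ = +31.61417°
MET2: φ = -2.89306°, λ = +31.25389°
Δφ = -0.2733°,  Δλ = -0.3603°
a = sin²(Δφ/2) + cos φ₁ cos φ₂ sin²(Δλ/2) = 0.000016
c = 2·arcsin(√a) = 0.007887 rad = 0.4519°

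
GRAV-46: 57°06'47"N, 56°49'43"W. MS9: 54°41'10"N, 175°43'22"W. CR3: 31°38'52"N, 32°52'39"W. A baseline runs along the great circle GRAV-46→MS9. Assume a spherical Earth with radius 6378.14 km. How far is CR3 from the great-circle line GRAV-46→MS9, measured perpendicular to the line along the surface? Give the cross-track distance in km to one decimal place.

360.1 km

GRAV-46: φ = +57.11306°, λ = -56.82861°
MS9: φ = +54.68611°, λ = -175.72278°
CR3: φ = +31.64778°, λ = -32.87750°
δ₁₃ = central angle GRAV-46→CR3 = 0.529531 rad  (haversine)
θ₁₃ = bearing GRAV-46→CR3 = 136.831°,  θ₁₂ = bearing GRAV-46→MS9 = 323.245°
dₓₜ = R·arcsin(sin δ₁₃ · sin(θ₁₃ − θ₁₂)) = 6378.14·arcsin(0.50513·sin(-186.414°)) = 360.124 km
|dₓₜ| = 360.124 km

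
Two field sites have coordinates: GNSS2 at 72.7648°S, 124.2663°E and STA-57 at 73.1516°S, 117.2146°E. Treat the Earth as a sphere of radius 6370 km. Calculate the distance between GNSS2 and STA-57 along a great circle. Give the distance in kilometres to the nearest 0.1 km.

233.6 km

Δφ = -0.3868°,  Δλ = -7.0517°
a = sin²(Δφ/2) + cos φ₁ cos φ₂ sin²(Δλ/2) = 0.000336
c = 2·arcsin(√a) = 0.036673 rad = 2.1012°
d = R·c = 6370 × 0.036673 = 233.6 km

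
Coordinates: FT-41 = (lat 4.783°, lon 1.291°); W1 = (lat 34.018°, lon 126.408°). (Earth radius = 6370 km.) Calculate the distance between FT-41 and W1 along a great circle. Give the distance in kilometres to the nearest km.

Δφ = 29.2350°,  Δλ = 125.1170°
a = sin²(Δφ/2) + cos φ₁ cos φ₂ sin²(Δλ/2) = 0.714246
c = 2·arcsin(√a) = 2.013620 rad = 115.3719°
d = R·c = 6370 × 2.013620 = 12826.8 km

12827 km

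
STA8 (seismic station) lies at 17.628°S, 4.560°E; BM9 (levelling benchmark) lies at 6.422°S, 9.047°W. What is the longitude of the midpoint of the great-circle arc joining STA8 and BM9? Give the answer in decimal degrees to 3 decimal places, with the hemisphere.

Bx = cos φ₂ cos Δλ = 0.965833,  By = cos φ₂ sin Δλ = -0.233785
φₘ = atan2(sin φ₁ + sin φ₂, √((cos φ₁ + Bx)² + By²)) = -12.10773°
λₘ = λ₁ + atan2(By, cos φ₁ + Bx) = -2.38635°

2.386°W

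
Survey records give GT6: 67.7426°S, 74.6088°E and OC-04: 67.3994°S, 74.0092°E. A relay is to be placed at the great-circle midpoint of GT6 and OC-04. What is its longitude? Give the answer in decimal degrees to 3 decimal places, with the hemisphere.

74.307°E

Bx = cos φ₂ cos Δλ = 0.384284,  By = cos φ₂ sin Δλ = -0.004022
φₘ = atan2(sin φ₁ + sin φ₂, √((cos φ₁ + Bx)² + By²)) = -67.57128°
λₘ = λ₁ + atan2(By, cos φ₁ + Bx) = 74.30682°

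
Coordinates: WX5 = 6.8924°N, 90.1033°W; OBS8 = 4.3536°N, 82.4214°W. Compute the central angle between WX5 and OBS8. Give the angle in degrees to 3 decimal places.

8.055°

Δφ = -2.5388°,  Δλ = 7.6819°
a = sin²(Δφ/2) + cos φ₁ cos φ₂ sin²(Δλ/2) = 0.004933
c = 2·arcsin(√a) = 0.140583 rad = 8.0548°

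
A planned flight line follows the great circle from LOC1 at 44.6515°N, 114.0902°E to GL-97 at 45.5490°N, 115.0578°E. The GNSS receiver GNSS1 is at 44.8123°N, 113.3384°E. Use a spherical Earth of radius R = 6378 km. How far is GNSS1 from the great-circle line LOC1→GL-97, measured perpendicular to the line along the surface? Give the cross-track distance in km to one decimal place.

δ₁₃ = central angle LOC1→GNSS1 = 0.009735 rad  (haversine)
θ₁₃ = bearing LOC1→GNSS1 = 287.020°,  θ₁₂ = bearing LOC1→GL-97 = 36.929°
dₓₜ = R·arcsin(sin δ₁₃ · sin(θ₁₃ − θ₁₂)) = 6378·arcsin(0.00973·sin(250.091°)) = -58.378 km
|dₓₜ| = 58.378 km

58.4 km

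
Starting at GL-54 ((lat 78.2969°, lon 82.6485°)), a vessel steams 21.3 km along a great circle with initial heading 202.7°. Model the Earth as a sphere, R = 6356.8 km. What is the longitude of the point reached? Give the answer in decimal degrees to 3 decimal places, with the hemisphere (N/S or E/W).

δ = d/R = 21.3/6356.8 = 0.003351 rad
φ₂ = arcsin(sin φ₁ cos δ + cos φ₁ sin δ cos θ)
   = arcsin(0.97921·0.99999 + 0.20284·0.00335·-0.92254) = 78.11956°
λ₂ = λ₁ + atan2(sin θ sin δ cos φ₁, cos δ − sin φ₁ sin φ₂) = 82.28862°

82.289°E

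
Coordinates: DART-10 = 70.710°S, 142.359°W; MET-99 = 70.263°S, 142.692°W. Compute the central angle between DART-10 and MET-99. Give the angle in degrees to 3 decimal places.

Δφ = 0.4470°,  Δλ = -0.3330°
a = sin²(Δφ/2) + cos φ₁ cos φ₂ sin²(Δλ/2) = 0.000016
c = 2·arcsin(√a) = 0.008040 rad = 0.4606°

0.461°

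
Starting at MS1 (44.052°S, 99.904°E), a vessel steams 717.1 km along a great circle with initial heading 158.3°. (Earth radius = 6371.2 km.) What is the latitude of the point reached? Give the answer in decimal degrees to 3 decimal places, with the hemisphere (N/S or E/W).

49.988°S

δ = d/R = 717.1/6371.2 = 0.112553 rad
φ₂ = arcsin(sin φ₁ cos δ + cos φ₁ sin δ cos θ)
   = arcsin(-0.69531·0.99367 + 0.71871·0.11232·-0.92913) = -49.98831°
λ₂ = λ₁ + atan2(sin θ sin δ cos φ₁, cos δ − sin φ₁ sin φ₂) = 103.60737°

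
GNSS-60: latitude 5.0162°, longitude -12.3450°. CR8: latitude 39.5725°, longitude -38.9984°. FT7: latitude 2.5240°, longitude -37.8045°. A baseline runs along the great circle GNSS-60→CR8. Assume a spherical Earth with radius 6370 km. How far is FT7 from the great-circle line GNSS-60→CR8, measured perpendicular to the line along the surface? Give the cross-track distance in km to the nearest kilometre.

2524 km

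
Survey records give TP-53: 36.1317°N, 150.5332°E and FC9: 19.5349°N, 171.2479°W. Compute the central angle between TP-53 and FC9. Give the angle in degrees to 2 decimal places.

Δφ = -16.5968°,  Δλ = 38.2189°
a = sin²(Δφ/2) + cos φ₁ cos φ₂ sin²(Δλ/2) = 0.102408
c = 2·arcsin(√a) = 0.651487 rad = 37.3274°

37.33°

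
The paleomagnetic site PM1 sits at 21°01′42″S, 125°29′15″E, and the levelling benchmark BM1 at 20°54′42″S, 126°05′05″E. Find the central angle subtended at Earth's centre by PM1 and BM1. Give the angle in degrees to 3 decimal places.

PM1: φ = -21.02833°, λ = +125.48750°
BM1: φ = -20.91167°, λ = +126.08472°
Δφ = 0.1167°,  Δλ = 0.5972°
a = sin²(Δφ/2) + cos φ₁ cos φ₂ sin²(Δλ/2) = 0.000025
c = 2·arcsin(√a) = 0.009944 rad = 0.5697°

0.570°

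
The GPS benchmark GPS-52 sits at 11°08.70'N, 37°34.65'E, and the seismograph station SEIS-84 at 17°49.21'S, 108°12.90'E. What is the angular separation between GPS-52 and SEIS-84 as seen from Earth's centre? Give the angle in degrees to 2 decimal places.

GPS-52: φ = +11.14500°, λ = +37.57750°
SEIS-84: φ = -17.82017°, λ = +108.21500°
Δφ = -28.9652°,  Δλ = 70.6375°
a = sin²(Δφ/2) + cos φ₁ cos φ₂ sin²(Δλ/2) = 0.374735
c = 2·arcsin(√a) = 1.317568 rad = 75.4911°

75.49°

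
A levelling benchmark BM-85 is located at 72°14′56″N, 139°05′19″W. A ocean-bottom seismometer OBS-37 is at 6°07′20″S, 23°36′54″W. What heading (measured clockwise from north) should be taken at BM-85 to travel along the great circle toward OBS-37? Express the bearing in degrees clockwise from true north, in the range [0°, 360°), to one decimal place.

BM-85: φ = +72.24889°, λ = -139.08861°
OBS-37: φ = -6.12222°, λ = -23.61500°
Δλ = 115.4736°
y = sin Δλ · cos φ₂ = 0.897635
x = cos φ₁ sin φ₂ − sin φ₁ cos φ₂ cos Δλ = 0.374767
θ = atan2(y, x) = 67.3392° → 67.3392° (mod 360°)

67.3°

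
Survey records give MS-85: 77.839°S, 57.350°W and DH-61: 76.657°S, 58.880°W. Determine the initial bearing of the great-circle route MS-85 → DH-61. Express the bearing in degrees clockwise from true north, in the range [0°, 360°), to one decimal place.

Δλ = -1.5300°
y = sin Δλ · cos φ₂ = -0.006162
x = cos φ₁ sin φ₂ − sin φ₁ cos φ₂ cos Δλ = 0.020548
θ = atan2(y, x) = -16.6930° → 343.3070° (mod 360°)

343.3°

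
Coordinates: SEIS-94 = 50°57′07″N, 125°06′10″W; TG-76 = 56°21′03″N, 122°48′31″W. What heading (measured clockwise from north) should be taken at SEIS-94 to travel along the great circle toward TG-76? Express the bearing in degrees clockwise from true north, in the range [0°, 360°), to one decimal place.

SEIS-94: φ = +50.95194°, λ = -125.10278°
TG-76: φ = +56.35083°, λ = -122.80861°
Δλ = 2.2942°
y = sin Δλ · cos φ₂ = 0.022181
x = cos φ₁ sin φ₂ − sin φ₁ cos φ₂ cos Δλ = 0.094434
θ = atan2(y, x) = 13.2182° → 13.2182° (mod 360°)

13.2°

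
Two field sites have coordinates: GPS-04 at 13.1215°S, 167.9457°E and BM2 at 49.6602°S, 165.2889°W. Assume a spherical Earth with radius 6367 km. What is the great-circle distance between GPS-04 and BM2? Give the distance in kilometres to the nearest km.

Δφ = -36.5387°,  Δλ = 26.7654°
a = sin²(Δφ/2) + cos φ₁ cos φ₂ sin²(Δλ/2) = 0.132045
c = 2·arcsin(√a) = 0.743786 rad = 42.6158°
d = R·c = 6367 × 0.743786 = 4735.7 km

4736 km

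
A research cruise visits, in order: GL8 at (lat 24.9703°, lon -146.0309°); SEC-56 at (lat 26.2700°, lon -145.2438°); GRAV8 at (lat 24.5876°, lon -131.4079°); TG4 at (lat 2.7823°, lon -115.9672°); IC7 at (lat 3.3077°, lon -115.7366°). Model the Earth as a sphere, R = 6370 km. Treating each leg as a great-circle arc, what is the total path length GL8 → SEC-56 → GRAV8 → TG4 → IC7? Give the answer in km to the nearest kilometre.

4565 km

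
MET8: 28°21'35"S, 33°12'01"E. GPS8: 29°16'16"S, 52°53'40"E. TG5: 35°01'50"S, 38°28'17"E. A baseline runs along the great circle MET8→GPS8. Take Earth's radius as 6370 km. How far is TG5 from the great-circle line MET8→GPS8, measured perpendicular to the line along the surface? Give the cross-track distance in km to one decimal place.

680.0 km

MET8: φ = -28.35972°, λ = +33.20028°
GPS8: φ = -29.27111°, λ = +52.89444°
TG5: φ = -35.03056°, λ = +38.47139°
δ₁₃ = central angle MET8→TG5 = 0.140238 rad  (haversine)
θ₁₃ = bearing MET8→TG5 = 147.440°,  θ₁₂ = bearing MET8→GPS8 = 97.776°
dₓₜ = R·arcsin(sin δ₁₃ · sin(θ₁₃ − θ₁₂)) = 6370·arcsin(0.13978·sin(49.664°)) = 680.004 km
|dₓₜ| = 680.004 km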